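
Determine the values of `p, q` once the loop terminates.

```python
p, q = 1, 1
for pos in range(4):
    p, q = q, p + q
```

Let's trace through this code step by step.

Initialize: p = 1
Initialize: q = 1
Entering loop: for pos in range(4):
After iteration 1: pos = 0, p = 1, q = 2
After iteration 2: pos = 1, p = 2, q = 3
After iteration 3: pos = 2, p = 3, q = 5
After iteration 4: pos = 3, p = 5, q = 8
Loop ends.

Final answer: 5, 8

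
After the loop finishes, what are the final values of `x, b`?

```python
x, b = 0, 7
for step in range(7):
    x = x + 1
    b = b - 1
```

Let's trace through this code step by step.

Initialize: x = 0
Initialize: b = 7
Entering loop: for step in range(7):
After iteration 1: step = 0, x = 1, b = 6
After iteration 2: step = 1, x = 2, b = 5
After iteration 3: step = 2, x = 3, b = 4
After iteration 4: step = 3, x = 4, b = 3
After iteration 5: step = 4, x = 5, b = 2
After iteration 6: step = 5, x = 6, b = 1
After iteration 7: step = 6, x = 7, b = 0
Loop ends.

Final answer: 7, 0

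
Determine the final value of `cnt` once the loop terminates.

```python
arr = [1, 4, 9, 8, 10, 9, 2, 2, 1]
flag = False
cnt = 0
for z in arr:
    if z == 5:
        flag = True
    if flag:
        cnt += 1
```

Let's trace through this code step by step.

Initialize: arr = [1, 4, 9, 8, 10, 9, 2, 2, 1]
Initialize: flag = False
Initialize: cnt = 0
Entering loop: for z in arr:
After iteration 1: z = 1, cnt = 0
After iteration 2: z = 4, cnt = 0
After iteration 3: z = 9, cnt = 0
After iteration 4: z = 8, cnt = 0
After iteration 5: z = 10, cnt = 0
After iteration 6: z = 9, cnt = 0
After iteration 7: z = 2, cnt = 0
After iteration 8: z = 2, cnt = 0
After iteration 9: z = 1, cnt = 0
Loop ends.

Final answer: 0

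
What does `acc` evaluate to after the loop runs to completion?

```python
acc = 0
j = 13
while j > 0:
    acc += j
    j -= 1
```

Let's trace through this code step by step.

Initialize: acc = 0
Initialize: j = 13
Entering loop: while j > 0:
After iteration 1: acc = 13, j = 12
After iteration 2: acc = 25, j = 11
After iteration 3: acc = 36, j = 10
After iteration 4: acc = 46, j = 9
After iteration 5: acc = 55, j = 8
After iteration 6: acc = 63, j = 7
After iteration 7: acc = 70, j = 6
After iteration 8: acc = 76, j = 5
After iteration 9: acc = 81, j = 4
After iteration 10: acc = 85, j = 3
After iteration 11: acc = 88, j = 2
After iteration 12: acc = 90, j = 1
After iteration 13: acc = 91, j = 0
Loop ends.

Final answer: 91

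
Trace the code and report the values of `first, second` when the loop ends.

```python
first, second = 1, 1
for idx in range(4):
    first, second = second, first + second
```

Let's trace through this code step by step.

Initialize: first = 1
Initialize: second = 1
Entering loop: for idx in range(4):
After iteration 1: idx = 0, first = 1, second = 2
After iteration 2: idx = 1, first = 2, second = 3
After iteration 3: idx = 2, first = 3, second = 5
After iteration 4: idx = 3, first = 5, second = 8
Loop ends.

Final answer: 5, 8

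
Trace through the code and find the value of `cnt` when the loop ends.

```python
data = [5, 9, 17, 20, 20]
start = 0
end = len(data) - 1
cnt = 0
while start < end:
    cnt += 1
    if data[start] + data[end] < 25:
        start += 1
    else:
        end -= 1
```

Let's trace through this code step by step.

Initialize: data = [5, 9, 17, 20, 20]
Initialize: start = 0
Initialize: end = 4
Initialize: cnt = 0
Entering loop: while start < end:
After iteration 1: start = 0, end = 3, cnt = 1
After iteration 2: start = 0, end = 2, cnt = 2
After iteration 3: start = 1, end = 2, cnt = 3
After iteration 4: start = 1, end = 1, cnt = 4
Loop ends.

Final answer: 4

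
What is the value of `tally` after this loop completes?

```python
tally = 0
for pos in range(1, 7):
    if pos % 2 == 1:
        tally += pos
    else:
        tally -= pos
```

Let's trace through this code step by step.

Initialize: tally = 0
Entering loop: for pos in range(1, 7):
After iteration 1: pos = 1, tally = 1
After iteration 2: pos = 2, tally = -1
After iteration 3: pos = 3, tally = 2
After iteration 4: pos = 4, tally = -2
After iteration 5: pos = 5, tally = 3
After iteration 6: pos = 6, tally = -3
Loop ends.

Final answer: -3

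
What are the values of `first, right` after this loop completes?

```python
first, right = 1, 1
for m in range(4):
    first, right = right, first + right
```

Let's trace through this code step by step.

Initialize: first = 1
Initialize: right = 1
Entering loop: for m in range(4):
After iteration 1: m = 0, first = 1, right = 2
After iteration 2: m = 1, first = 2, right = 3
After iteration 3: m = 2, first = 3, right = 5
After iteration 4: m = 3, first = 5, right = 8
Loop ends.

Final answer: 5, 8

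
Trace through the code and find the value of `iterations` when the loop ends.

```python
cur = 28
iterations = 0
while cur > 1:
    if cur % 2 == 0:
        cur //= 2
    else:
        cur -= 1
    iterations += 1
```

Let's trace through this code step by step.

Initialize: cur = 28
Initialize: iterations = 0
Entering loop: while cur > 1:
After iteration 1: cur = 14, iterations = 1
After iteration 2: cur = 7, iterations = 2
After iteration 3: cur = 6, iterations = 3
After iteration 4: cur = 3, iterations = 4
After iteration 5: cur = 2, iterations = 5
After iteration 6: cur = 1, iterations = 6
Loop ends.

Final answer: 6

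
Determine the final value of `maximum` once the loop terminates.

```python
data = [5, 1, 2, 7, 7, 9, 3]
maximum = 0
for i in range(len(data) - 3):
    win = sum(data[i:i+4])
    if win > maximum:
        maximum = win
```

Let's trace through this code step by step.

Initialize: data = [5, 1, 2, 7, 7, 9, 3]
Initialize: maximum = 0
Entering loop: for i in range(len(data) - 3):
After iteration 1: i = 0, maximum = 15, win = 15
After iteration 2: i = 1, maximum = 17, win = 17
After iteration 3: i = 2, maximum = 25, win = 25
After iteration 4: i = 3, maximum = 26, win = 26
Loop ends.

Final answer: 26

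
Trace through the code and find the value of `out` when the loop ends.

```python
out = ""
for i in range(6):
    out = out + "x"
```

Let's trace through this code step by step.

Initialize: out = ''
Entering loop: for i in range(6):
After iteration 1: i = 0, out = 'x'
After iteration 2: i = 1, out = 'xx'
After iteration 3: i = 2, out = 'xxx'
After iteration 4: i = 3, out = 'xxxx'
After iteration 5: i = 4, out = 'xxxxx'
After iteration 6: i = 5, out = 'xxxxxx'
Loop ends.

Final answer: 'xxxxxx'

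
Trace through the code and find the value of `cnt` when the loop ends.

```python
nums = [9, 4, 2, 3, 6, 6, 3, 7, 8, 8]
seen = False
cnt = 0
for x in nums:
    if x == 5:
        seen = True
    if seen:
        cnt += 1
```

Let's trace through this code step by step.

Initialize: nums = [9, 4, 2, 3, 6, 6, 3, 7, 8, 8]
Initialize: seen = False
Initialize: cnt = 0
Entering loop: for x in nums:
After iteration 1: x = 9, cnt = 0
After iteration 2: x = 4, cnt = 0
After iteration 3: x = 2, cnt = 0
After iteration 4: x = 3, cnt = 0
After iteration 5: x = 6, cnt = 0
After iteration 6: x = 6, cnt = 0
After iteration 7: x = 3, cnt = 0
After iteration 8: x = 7, cnt = 0
After iteration 9: x = 8, cnt = 0
After iteration 10: x = 8, cnt = 0
Loop ends.

Final answer: 0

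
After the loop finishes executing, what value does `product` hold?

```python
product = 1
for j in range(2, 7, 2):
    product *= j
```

Let's trace through this code step by step.

Initialize: product = 1
Entering loop: for j in range(2, 7, 2):
After iteration 1: j = 2, product = 2
After iteration 2: j = 4, product = 8
After iteration 3: j = 6, product = 48
Loop ends.

Final answer: 48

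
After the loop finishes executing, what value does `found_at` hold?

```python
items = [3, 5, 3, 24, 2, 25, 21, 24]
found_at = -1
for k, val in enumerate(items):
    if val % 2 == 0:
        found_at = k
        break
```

Let's trace through this code step by step.

Initialize: items = [3, 5, 3, 24, 2, 25, 21, 24]
Initialize: found_at = -1
Entering loop: for k, val in enumerate(items):
After iteration 1: k = 0, val = 3, found_at = -1
After iteration 2: k = 1, val = 5, found_at = -1
After iteration 3: k = 2, val = 3, found_at = -1
After iteration 4: k = 3, val = 24, found_at = 3
Loop ends.

Final answer: 3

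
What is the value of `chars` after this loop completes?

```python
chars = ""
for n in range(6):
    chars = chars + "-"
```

Let's trace through this code step by step.

Initialize: chars = ''
Entering loop: for n in range(6):
After iteration 1: n = 0, chars = '-'
After iteration 2: n = 1, chars = '--'
After iteration 3: n = 2, chars = '---'
After iteration 4: n = 3, chars = '----'
After iteration 5: n = 4, chars = '-----'
After iteration 6: n = 5, chars = '------'
Loop ends.

Final answer: '------'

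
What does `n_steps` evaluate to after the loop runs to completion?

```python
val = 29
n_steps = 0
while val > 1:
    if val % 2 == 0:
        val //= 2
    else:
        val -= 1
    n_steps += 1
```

Let's trace through this code step by step.

Initialize: val = 29
Initialize: n_steps = 0
Entering loop: while val > 1:
After iteration 1: val = 28, n_steps = 1
After iteration 2: val = 14, n_steps = 2
After iteration 3: val = 7, n_steps = 3
After iteration 4: val = 6, n_steps = 4
After iteration 5: val = 3, n_steps = 5
After iteration 6: val = 2, n_steps = 6
After iteration 7: val = 1, n_steps = 7
Loop ends.

Final answer: 7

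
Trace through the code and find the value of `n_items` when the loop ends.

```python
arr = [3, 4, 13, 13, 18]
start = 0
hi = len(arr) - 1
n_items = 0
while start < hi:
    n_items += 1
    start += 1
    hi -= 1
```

Let's trace through this code step by step.

Initialize: arr = [3, 4, 13, 13, 18]
Initialize: start = 0
Initialize: hi = 4
Initialize: n_items = 0
Entering loop: while start < hi:
After iteration 1: start = 1, hi = 3, n_items = 1
After iteration 2: start = 2, hi = 2, n_items = 2
Loop ends.

Final answer: 2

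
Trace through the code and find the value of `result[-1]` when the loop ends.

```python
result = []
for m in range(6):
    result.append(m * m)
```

Let's trace through this code step by step.

Initialize: result = []
Entering loop: for m in range(6):
After iteration 1: m = 0, result = [0]
After iteration 2: m = 1, result = [0, 1]
After iteration 3: m = 2, result = [0, 1, 4]
After iteration 4: m = 3, result = [0, 1, 4, 9]
After iteration 5: m = 4, result = [0, 1, 4, 9, 16]
After iteration 6: m = 5, result = [0, 1, 4, 9, 16, 25]
Loop ends.
result[-1] = 25

Final answer: 25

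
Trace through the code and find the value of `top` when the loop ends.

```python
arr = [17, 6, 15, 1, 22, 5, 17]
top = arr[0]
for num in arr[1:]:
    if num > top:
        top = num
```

Let's trace through this code step by step.

Initialize: arr = [17, 6, 15, 1, 22, 5, 17]
Initialize: top = 17
Entering loop: for num in arr[1:]:
After iteration 1: num = 6, top = 17
After iteration 2: num = 15, top = 17
After iteration 3: num = 1, top = 17
After iteration 4: num = 22, top = 22
After iteration 5: num = 5, top = 22
After iteration 6: num = 17, top = 22
Loop ends.

Final answer: 22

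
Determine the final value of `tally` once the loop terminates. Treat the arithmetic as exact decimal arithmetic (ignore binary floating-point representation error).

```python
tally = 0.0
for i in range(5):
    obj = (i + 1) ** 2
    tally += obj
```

Let's trace through this code step by step.

Initialize: tally = 0.0
Entering loop: for i in range(5):
After iteration 1: i = 0, tally = 1.0, obj = 1
After iteration 2: i = 1, tally = 5.0, obj = 4
After iteration 3: i = 2, tally = 14.0, obj = 9
After iteration 4: i = 3, tally = 30.0, obj = 16
After iteration 5: i = 4, tally = 55.0, obj = 25
Loop ends.

Final answer: 55.0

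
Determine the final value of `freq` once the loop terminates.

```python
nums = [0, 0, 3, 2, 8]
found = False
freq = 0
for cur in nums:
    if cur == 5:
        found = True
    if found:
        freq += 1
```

Let's trace through this code step by step.

Initialize: nums = [0, 0, 3, 2, 8]
Initialize: found = False
Initialize: freq = 0
Entering loop: for cur in nums:
After iteration 1: cur = 0, freq = 0
After iteration 2: cur = 0, freq = 0
After iteration 3: cur = 3, freq = 0
After iteration 4: cur = 2, freq = 0
After iteration 5: cur = 8, freq = 0
Loop ends.

Final answer: 0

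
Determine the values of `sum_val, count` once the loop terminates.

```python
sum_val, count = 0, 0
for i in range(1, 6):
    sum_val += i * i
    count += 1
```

Let's trace through this code step by step.

Initialize: sum_val = 0
Initialize: count = 0
Entering loop: for i in range(1, 6):
After iteration 1: i = 1, sum_val = 1, count = 1
After iteration 2: i = 2, sum_val = 5, count = 2
After iteration 3: i = 3, sum_val = 14, count = 3
After iteration 4: i = 4, sum_val = 30, count = 4
After iteration 5: i = 5, sum_val = 55, count = 5
Loop ends.

Final answer: 55, 5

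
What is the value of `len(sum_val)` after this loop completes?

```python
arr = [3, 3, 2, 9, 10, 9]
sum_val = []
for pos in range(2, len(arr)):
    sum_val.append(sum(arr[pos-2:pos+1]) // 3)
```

Let's trace through this code step by step.

Initialize: arr = [3, 3, 2, 9, 10, 9]
Initialize: sum_val = []
Entering loop: for pos in range(2, len(arr)):
After iteration 1: pos = 2, sum_val = [2]
After iteration 2: pos = 3, sum_val = [2, 4]
After iteration 3: pos = 4, sum_val = [2, 4, 7]
After iteration 4: pos = 5, sum_val = [2, 4, 7, 9]
Loop ends.
len(sum_val) = 4

Final answer: 4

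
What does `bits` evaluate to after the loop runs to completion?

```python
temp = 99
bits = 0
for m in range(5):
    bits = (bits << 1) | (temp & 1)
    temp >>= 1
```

Let's trace through this code step by step.

Initialize: temp = 99
Initialize: bits = 0
Entering loop: for m in range(5):
After iteration 1: m = 0, temp = 49, bits = 1
After iteration 2: m = 1, temp = 24, bits = 3
After iteration 3: m = 2, temp = 12, bits = 6
After iteration 4: m = 3, temp = 6, bits = 12
After iteration 5: m = 4, temp = 3, bits = 24
Loop ends.

Final answer: 24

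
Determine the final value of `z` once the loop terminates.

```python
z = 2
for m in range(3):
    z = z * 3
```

Let's trace through this code step by step.

Initialize: z = 2
Entering loop: for m in range(3):
After iteration 1: m = 0, z = 6
After iteration 2: m = 1, z = 18
After iteration 3: m = 2, z = 54
Loop ends.

Final answer: 54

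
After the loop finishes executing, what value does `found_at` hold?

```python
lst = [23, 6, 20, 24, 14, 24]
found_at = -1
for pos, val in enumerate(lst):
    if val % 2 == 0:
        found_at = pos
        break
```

Let's trace through this code step by step.

Initialize: lst = [23, 6, 20, 24, 14, 24]
Initialize: found_at = -1
Entering loop: for pos, val in enumerate(lst):
After iteration 1: pos = 0, val = 23, found_at = -1
After iteration 2: pos = 1, val = 6, found_at = 1
Loop ends.

Final answer: 1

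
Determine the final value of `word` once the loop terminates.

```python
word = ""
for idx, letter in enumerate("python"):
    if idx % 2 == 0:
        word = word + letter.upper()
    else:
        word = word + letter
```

Let's trace through this code step by step.

Initialize: word = ''
Entering loop: for idx, letter in enumerate("python"):
After iteration 1: idx = 0, letter = 'p', word = 'P'
After iteration 2: idx = 1, letter = 'y', word = 'Py'
After iteration 3: idx = 2, letter = 't', word = 'PyT'
After iteration 4: idx = 3, letter = 'h', word = 'PyTh'
After iteration 5: idx = 4, letter = 'o', word = 'PyThO'
After iteration 6: idx = 5, letter = 'n', word = 'PyThOn'
Loop ends.

Final answer: 'PyThOn'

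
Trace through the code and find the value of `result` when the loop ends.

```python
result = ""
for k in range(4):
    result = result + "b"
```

Let's trace through this code step by step.

Initialize: result = ''
Entering loop: for k in range(4):
After iteration 1: k = 0, result = 'b'
After iteration 2: k = 1, result = 'bb'
After iteration 3: k = 2, result = 'bbb'
After iteration 4: k = 3, result = 'bbbb'
Loop ends.

Final answer: 'bbbb'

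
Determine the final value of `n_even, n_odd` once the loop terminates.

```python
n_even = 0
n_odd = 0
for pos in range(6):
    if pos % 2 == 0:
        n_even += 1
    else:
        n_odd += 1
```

Let's trace through this code step by step.

Initialize: n_even = 0
Initialize: n_odd = 0
Entering loop: for pos in range(6):
After iteration 1: pos = 0, n_even = 1, n_odd = 0
After iteration 2: pos = 1, n_even = 1, n_odd = 1
After iteration 3: pos = 2, n_even = 2, n_odd = 1
After iteration 4: pos = 3, n_even = 2, n_odd = 2
After iteration 5: pos = 4, n_even = 3, n_odd = 2
After iteration 6: pos = 5, n_even = 3, n_odd = 3
Loop ends.

Final answer: 3, 3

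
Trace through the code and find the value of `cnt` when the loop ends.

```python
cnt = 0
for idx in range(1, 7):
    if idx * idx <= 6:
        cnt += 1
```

Let's trace through this code step by step.

Initialize: cnt = 0
Entering loop: for idx in range(1, 7):
After iteration 1: idx = 1, cnt = 1
After iteration 2: idx = 2, cnt = 2
After iteration 3: idx = 3, cnt = 2
After iteration 4: idx = 4, cnt = 2
After iteration 5: idx = 5, cnt = 2
After iteration 6: idx = 6, cnt = 2
Loop ends.

Final answer: 2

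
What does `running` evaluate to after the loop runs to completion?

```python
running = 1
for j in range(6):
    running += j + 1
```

Let's trace through this code step by step.

Initialize: running = 1
Entering loop: for j in range(6):
After iteration 1: j = 0, running = 2
After iteration 2: j = 1, running = 4
After iteration 3: j = 2, running = 7
After iteration 4: j = 3, running = 11
After iteration 5: j = 4, running = 16
After iteration 6: j = 5, running = 22
Loop ends.

Final answer: 22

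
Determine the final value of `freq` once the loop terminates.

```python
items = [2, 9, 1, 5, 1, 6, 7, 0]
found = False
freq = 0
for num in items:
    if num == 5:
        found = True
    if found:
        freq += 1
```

Let's trace through this code step by step.

Initialize: items = [2, 9, 1, 5, 1, 6, 7, 0]
Initialize: found = False
Initialize: freq = 0
Entering loop: for num in items:
After iteration 1: num = 2, found = False, freq = 0
After iteration 2: num = 9, found = False, freq = 0
After iteration 3: num = 1, found = False, freq = 0
After iteration 4: num = 5, found = True, freq = 1
After iteration 5: num = 1, found = True, freq = 2
After iteration 6: num = 6, found = True, freq = 3
After iteration 7: num = 7, found = True, freq = 4
After iteration 8: num = 0, found = True, freq = 5
Loop ends.

Final answer: 5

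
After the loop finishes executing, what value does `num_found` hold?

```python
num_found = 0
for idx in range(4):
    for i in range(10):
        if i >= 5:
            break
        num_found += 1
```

Let's trace through this code step by step.

Initialize: num_found = 0
Entering loop: for idx in range(4):
After iteration 1: idx = 0, num_found = 5
After iteration 2: idx = 1, num_found = 10
After iteration 3: idx = 2, num_found = 15
After iteration 4: idx = 3, num_found = 20
Loop ends.

Final answer: 20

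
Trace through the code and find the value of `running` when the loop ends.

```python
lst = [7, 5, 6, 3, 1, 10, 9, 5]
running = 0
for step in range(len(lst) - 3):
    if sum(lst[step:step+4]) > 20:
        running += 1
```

Let's trace through this code step by step.

Initialize: lst = [7, 5, 6, 3, 1, 10, 9, 5]
Initialize: running = 0
Entering loop: for step in range(len(lst) - 3):
After iteration 1: step = 0, running = 1
After iteration 2: step = 1, running = 1
After iteration 3: step = 2, running = 1
After iteration 4: step = 3, running = 2
After iteration 5: step = 4, running = 3
Loop ends.

Final answer: 3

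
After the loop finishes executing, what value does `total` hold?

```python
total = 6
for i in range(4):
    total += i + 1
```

Let's trace through this code step by step.

Initialize: total = 6
Entering loop: for i in range(4):
After iteration 1: i = 0, total = 7
After iteration 2: i = 1, total = 9
After iteration 3: i = 2, total = 12
After iteration 4: i = 3, total = 16
Loop ends.

Final answer: 16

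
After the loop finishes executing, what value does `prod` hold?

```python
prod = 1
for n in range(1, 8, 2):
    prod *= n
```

Let's trace through this code step by step.

Initialize: prod = 1
Entering loop: for n in range(1, 8, 2):
After iteration 1: n = 1, prod = 1
After iteration 2: n = 3, prod = 3
After iteration 3: n = 5, prod = 15
After iteration 4: n = 7, prod = 105
Loop ends.

Final answer: 105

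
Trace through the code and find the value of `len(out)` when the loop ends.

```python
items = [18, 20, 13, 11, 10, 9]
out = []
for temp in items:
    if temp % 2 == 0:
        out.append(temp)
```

Let's trace through this code step by step.

Initialize: items = [18, 20, 13, 11, 10, 9]
Initialize: out = []
Entering loop: for temp in items:
After iteration 1: temp = 18, out = [18]
After iteration 2: temp = 20, out = [18, 20]
After iteration 3: temp = 13, out = [18, 20]
After iteration 4: temp = 11, out = [18, 20]
After iteration 5: temp = 10, out = [18, 20, 10]
After iteration 6: temp = 9, out = [18, 20, 10]
Loop ends.
len(out) = 3

Final answer: 3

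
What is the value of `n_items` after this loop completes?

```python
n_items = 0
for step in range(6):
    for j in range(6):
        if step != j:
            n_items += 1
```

Let's trace through this code step by step.

Initialize: n_items = 0
Entering loop: for step in range(6):
After iteration 1: step = 0, n_items = 5
After iteration 2: step = 1, n_items = 10
After iteration 3: step = 2, n_items = 15
After iteration 4: step = 3, n_items = 20
After iteration 5: step = 4, n_items = 25
After iteration 6: step = 5, n_items = 30
Loop ends.

Final answer: 30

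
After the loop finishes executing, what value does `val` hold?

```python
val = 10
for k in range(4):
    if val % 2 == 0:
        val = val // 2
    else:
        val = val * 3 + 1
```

Let's trace through this code step by step.

Initialize: val = 10
Entering loop: for k in range(4):
After iteration 1: k = 0, val = 5
After iteration 2: k = 1, val = 16
After iteration 3: k = 2, val = 8
After iteration 4: k = 3, val = 4
Loop ends.

Final answer: 4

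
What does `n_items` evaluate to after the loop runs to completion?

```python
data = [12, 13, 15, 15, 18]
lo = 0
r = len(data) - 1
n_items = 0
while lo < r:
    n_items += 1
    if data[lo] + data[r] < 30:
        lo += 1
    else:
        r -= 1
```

Let's trace through this code step by step.

Initialize: data = [12, 13, 15, 15, 18]
Initialize: lo = 0
Initialize: r = 4
Initialize: n_items = 0
Entering loop: while lo < r:
After iteration 1: lo = 0, r = 3, n_items = 1
After iteration 2: lo = 1, r = 3, n_items = 2
After iteration 3: lo = 2, r = 3, n_items = 3
After iteration 4: lo = 2, r = 2, n_items = 4
Loop ends.

Final answer: 4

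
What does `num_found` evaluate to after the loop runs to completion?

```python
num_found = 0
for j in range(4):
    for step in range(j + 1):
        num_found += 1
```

Let's trace through this code step by step.

Initialize: num_found = 0
Entering loop: for j in range(4):
After iteration 1: j = 0, num_found = 1, step = 0
After iteration 2: j = 1, num_found = 3, step = 1
After iteration 3: j = 2, num_found = 6, step = 2
After iteration 4: j = 3, num_found = 10, step = 3
Loop ends.

Final answer: 10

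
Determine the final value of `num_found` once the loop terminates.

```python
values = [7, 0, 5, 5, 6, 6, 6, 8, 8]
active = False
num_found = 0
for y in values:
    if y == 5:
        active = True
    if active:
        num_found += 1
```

Let's trace through this code step by step.

Initialize: values = [7, 0, 5, 5, 6, 6, 6, 8, 8]
Initialize: active = False
Initialize: num_found = 0
Entering loop: for y in values:
After iteration 1: y = 7, active = False, num_found = 0
After iteration 2: y = 0, active = False, num_found = 0
After iteration 3: y = 5, active = True, num_found = 1
After iteration 4: y = 5, active = True, num_found = 2
After iteration 5: y = 6, active = True, num_found = 3
After iteration 6: y = 6, active = True, num_found = 4
After iteration 7: y = 6, active = True, num_found = 5
After iteration 8: y = 8, active = True, num_found = 6
After iteration 9: y = 8, active = True, num_found = 7
Loop ends.

Final answer: 7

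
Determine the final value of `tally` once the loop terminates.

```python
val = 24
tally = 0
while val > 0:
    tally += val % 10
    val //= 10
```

Let's trace through this code step by step.

Initialize: val = 24
Initialize: tally = 0
Entering loop: while val > 0:
After iteration 1: val = 2, tally = 4
After iteration 2: val = 0, tally = 6
Loop ends.

Final answer: 6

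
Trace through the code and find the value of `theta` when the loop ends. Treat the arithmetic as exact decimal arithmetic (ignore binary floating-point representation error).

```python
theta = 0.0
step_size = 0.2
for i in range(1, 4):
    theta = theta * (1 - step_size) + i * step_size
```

Let's trace through this code step by step.

Initialize: theta = 0.0
Initialize: step_size = 0.2
Entering loop: for i in range(1, 4):
After iteration 1: i = 1, theta = 0.2
After iteration 2: i = 2, theta = 0.56
After iteration 3: i = 3, theta = 1.048
Loop ends.

Final answer: 1.048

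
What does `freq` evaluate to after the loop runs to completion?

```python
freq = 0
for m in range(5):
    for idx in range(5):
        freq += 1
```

Let's trace through this code step by step.

Initialize: freq = 0
Entering loop: for m in range(5):
After iteration 1: m = 0, freq = 5
After iteration 2: m = 1, freq = 10
After iteration 3: m = 2, freq = 15
After iteration 4: m = 3, freq = 20
After iteration 5: m = 4, freq = 25
Loop ends.

Final answer: 25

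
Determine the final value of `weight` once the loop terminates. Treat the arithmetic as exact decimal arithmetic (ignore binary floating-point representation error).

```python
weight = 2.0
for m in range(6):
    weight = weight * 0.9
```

Let's trace through this code step by step.

Initialize: weight = 2.0
Entering loop: for m in range(6):
After iteration 1: m = 0, weight = 1.8
After iteration 2: m = 1, weight = 1.62
After iteration 3: m = 2, weight = 1.458
After iteration 4: m = 3, weight = 1.3122
After iteration 5: m = 4, weight = 1.18098
After iteration 6: m = 5, weight = 1.062882
Loop ends.

Final answer: 1.062882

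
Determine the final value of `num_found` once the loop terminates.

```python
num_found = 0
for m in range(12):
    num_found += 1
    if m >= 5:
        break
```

Let's trace through this code step by step.

Initialize: num_found = 0
Entering loop: for m in range(12):
After iteration 1: m = 0, num_found = 1
After iteration 2: m = 1, num_found = 2
After iteration 3: m = 2, num_found = 3
After iteration 4: m = 3, num_found = 4
After iteration 5: m = 4, num_found = 5
After iteration 6: m = 5, num_found = 6
Loop ends.

Final answer: 6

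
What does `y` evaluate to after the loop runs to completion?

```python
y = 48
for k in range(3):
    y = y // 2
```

Let's trace through this code step by step.

Initialize: y = 48
Entering loop: for k in range(3):
After iteration 1: k = 0, y = 24
After iteration 2: k = 1, y = 12
After iteration 3: k = 2, y = 6
Loop ends.

Final answer: 6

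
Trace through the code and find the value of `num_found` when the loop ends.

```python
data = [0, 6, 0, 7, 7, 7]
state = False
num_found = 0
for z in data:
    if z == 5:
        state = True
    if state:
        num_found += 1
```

Let's trace through this code step by step.

Initialize: data = [0, 6, 0, 7, 7, 7]
Initialize: state = False
Initialize: num_found = 0
Entering loop: for z in data:
After iteration 1: z = 0, num_found = 0
After iteration 2: z = 6, num_found = 0
After iteration 3: z = 0, num_found = 0
After iteration 4: z = 7, num_found = 0
After iteration 5: z = 7, num_found = 0
After iteration 6: z = 7, num_found = 0
Loop ends.

Final answer: 0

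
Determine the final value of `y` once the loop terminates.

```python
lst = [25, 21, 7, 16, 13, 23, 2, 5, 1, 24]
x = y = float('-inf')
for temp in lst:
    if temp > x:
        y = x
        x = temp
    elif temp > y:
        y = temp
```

Let's trace through this code step by step.

Initialize: lst = [25, 21, 7, 16, 13, 23, 2, 5, 1, 24]
Initialize: x = -inf
Initialize: y = -inf
Entering loop: for temp in lst:
After iteration 1: temp = 25, x = 25, y = -inf
After iteration 2: temp = 21, x = 25, y = 21
After iteration 3: temp = 7, x = 25, y = 21
After iteration 4: temp = 16, x = 25, y = 21
After iteration 5: temp = 13, x = 25, y = 21
After iteration 6: temp = 23, x = 25, y = 23
After iteration 7: temp = 2, x = 25, y = 23
After iteration 8: temp = 5, x = 25, y = 23
After iteration 9: temp = 1, x = 25, y = 23
After iteration 10: temp = 24, x = 25, y = 24
Loop ends.

Final answer: 24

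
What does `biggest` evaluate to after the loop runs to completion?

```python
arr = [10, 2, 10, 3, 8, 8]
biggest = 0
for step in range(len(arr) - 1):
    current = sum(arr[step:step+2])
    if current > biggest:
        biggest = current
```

Let's trace through this code step by step.

Initialize: arr = [10, 2, 10, 3, 8, 8]
Initialize: biggest = 0
Entering loop: for step in range(len(arr) - 1):
After iteration 1: step = 0, biggest = 12, current = 12
After iteration 2: step = 1, biggest = 12, current = 12
After iteration 3: step = 2, biggest = 13, current = 13
After iteration 4: step = 3, biggest = 13, current = 11
After iteration 5: step = 4, biggest = 16, current = 16
Loop ends.

Final answer: 16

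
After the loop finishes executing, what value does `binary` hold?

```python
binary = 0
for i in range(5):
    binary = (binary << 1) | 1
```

Let's trace through this code step by step.

Initialize: binary = 0
Entering loop: for i in range(5):
After iteration 1: i = 0, binary = 1
After iteration 2: i = 1, binary = 3
After iteration 3: i = 2, binary = 7
After iteration 4: i = 3, binary = 15
After iteration 5: i = 4, binary = 31
Loop ends.

Final answer: 31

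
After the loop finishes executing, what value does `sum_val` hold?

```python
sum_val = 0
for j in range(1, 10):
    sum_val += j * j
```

Let's trace through this code step by step.

Initialize: sum_val = 0
Entering loop: for j in range(1, 10):
After iteration 1: j = 1, sum_val = 1
After iteration 2: j = 2, sum_val = 5
After iteration 3: j = 3, sum_val = 14
After iteration 4: j = 4, sum_val = 30
After iteration 5: j = 5, sum_val = 55
After iteration 6: j = 6, sum_val = 91
After iteration 7: j = 7, sum_val = 140
After iteration 8: j = 8, sum_val = 204
After iteration 9: j = 9, sum_val = 285
Loop ends.

Final answer: 285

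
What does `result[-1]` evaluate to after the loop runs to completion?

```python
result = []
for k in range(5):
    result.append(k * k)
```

Let's trace through this code step by step.

Initialize: result = []
Entering loop: for k in range(5):
After iteration 1: k = 0, result = [0]
After iteration 2: k = 1, result = [0, 1]
After iteration 3: k = 2, result = [0, 1, 4]
After iteration 4: k = 3, result = [0, 1, 4, 9]
After iteration 5: k = 4, result = [0, 1, 4, 9, 16]
Loop ends.
result[-1] = 16

Final answer: 16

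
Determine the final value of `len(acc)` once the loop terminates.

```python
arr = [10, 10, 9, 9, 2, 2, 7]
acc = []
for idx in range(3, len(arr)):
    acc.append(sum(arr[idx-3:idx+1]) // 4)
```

Let's trace through this code step by step.

Initialize: arr = [10, 10, 9, 9, 2, 2, 7]
Initialize: acc = []
Entering loop: for idx in range(3, len(arr)):
After iteration 1: idx = 3, acc = [9]
After iteration 2: idx = 4, acc = [9, 7]
After iteration 3: idx = 5, acc = [9, 7, 5]
After iteration 4: idx = 6, acc = [9, 7, 5, 5]
Loop ends.
len(acc) = 4

Final answer: 4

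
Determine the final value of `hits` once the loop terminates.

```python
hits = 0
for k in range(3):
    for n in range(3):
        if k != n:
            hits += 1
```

Let's trace through this code step by step.

Initialize: hits = 0
Entering loop: for k in range(3):
After iteration 1: k = 0, hits = 2
After iteration 2: k = 1, hits = 4
After iteration 3: k = 2, hits = 6
Loop ends.

Final answer: 6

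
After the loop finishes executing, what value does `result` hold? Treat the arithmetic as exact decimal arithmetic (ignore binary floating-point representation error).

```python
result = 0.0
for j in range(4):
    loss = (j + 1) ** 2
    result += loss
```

Let's trace through this code step by step.

Initialize: result = 0.0
Entering loop: for j in range(4):
After iteration 1: j = 0, result = 1.0, loss = 1
After iteration 2: j = 1, result = 5.0, loss = 4
After iteration 3: j = 2, result = 14.0, loss = 9
After iteration 4: j = 3, result = 30.0, loss = 16
Loop ends.

Final answer: 30.0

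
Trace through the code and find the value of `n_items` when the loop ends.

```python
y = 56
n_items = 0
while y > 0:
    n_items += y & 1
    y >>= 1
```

Let's trace through this code step by step.

Initialize: y = 56
Initialize: n_items = 0
Entering loop: while y > 0:
After iteration 1: y = 28, n_items = 0
After iteration 2: y = 14, n_items = 0
After iteration 3: y = 7, n_items = 0
After iteration 4: y = 3, n_items = 1
After iteration 5: y = 1, n_items = 2
After iteration 6: y = 0, n_items = 3
Loop ends.

Final answer: 3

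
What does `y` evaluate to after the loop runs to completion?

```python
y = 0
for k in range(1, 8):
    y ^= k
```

Let's trace through this code step by step.

Initialize: y = 0
Entering loop: for k in range(1, 8):
After iteration 1: k = 1, y = 1
After iteration 2: k = 2, y = 3
After iteration 3: k = 3, y = 0
After iteration 4: k = 4, y = 4
After iteration 5: k = 5, y = 1
After iteration 6: k = 6, y = 7
After iteration 7: k = 7, y = 0
Loop ends.

Final answer: 0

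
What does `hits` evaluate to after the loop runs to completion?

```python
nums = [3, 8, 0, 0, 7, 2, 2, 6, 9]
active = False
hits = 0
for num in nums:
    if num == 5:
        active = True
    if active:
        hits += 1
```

Let's trace through this code step by step.

Initialize: nums = [3, 8, 0, 0, 7, 2, 2, 6, 9]
Initialize: active = False
Initialize: hits = 0
Entering loop: for num in nums:
After iteration 1: num = 3, hits = 0
After iteration 2: num = 8, hits = 0
After iteration 3: num = 0, hits = 0
After iteration 4: num = 0, hits = 0
After iteration 5: num = 7, hits = 0
After iteration 6: num = 2, hits = 0
After iteration 7: num = 2, hits = 0
After iteration 8: num = 6, hits = 0
After iteration 9: num = 9, hits = 0
Loop ends.

Final answer: 0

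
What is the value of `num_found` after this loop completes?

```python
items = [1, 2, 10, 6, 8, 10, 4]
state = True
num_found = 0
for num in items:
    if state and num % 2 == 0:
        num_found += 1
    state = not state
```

Let's trace through this code step by step.

Initialize: items = [1, 2, 10, 6, 8, 10, 4]
Initialize: state = True
Initialize: num_found = 0
Entering loop: for num in items:
After iteration 1: num = 1, state = False, num_found = 0
After iteration 2: num = 2, state = True, num_found = 0
After iteration 3: num = 10, state = False, num_found = 1
After iteration 4: num = 6, state = True, num_found = 1
After iteration 5: num = 8, state = False, num_found = 2
After iteration 6: num = 10, state = True, num_found = 2
After iteration 7: num = 4, state = False, num_found = 3
Loop ends.

Final answer: 3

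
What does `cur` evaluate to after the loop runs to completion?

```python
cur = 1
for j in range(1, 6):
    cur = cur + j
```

Let's trace through this code step by step.

Initialize: cur = 1
Entering loop: for j in range(1, 6):
After iteration 1: j = 1, cur = 2
After iteration 2: j = 2, cur = 4
After iteration 3: j = 3, cur = 7
After iteration 4: j = 4, cur = 11
After iteration 5: j = 5, cur = 16
Loop ends.

Final answer: 16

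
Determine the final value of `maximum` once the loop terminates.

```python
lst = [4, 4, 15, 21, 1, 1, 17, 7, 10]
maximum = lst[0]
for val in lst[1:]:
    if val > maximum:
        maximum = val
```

Let's trace through this code step by step.

Initialize: lst = [4, 4, 15, 21, 1, 1, 17, 7, 10]
Initialize: maximum = 4
Entering loop: for val in lst[1:]:
After iteration 1: val = 4, maximum = 4
After iteration 2: val = 15, maximum = 15
After iteration 3: val = 21, maximum = 21
After iteration 4: val = 1, maximum = 21
After iteration 5: val = 1, maximum = 21
After iteration 6: val = 17, maximum = 21
After iteration 7: val = 7, maximum = 21
After iteration 8: val = 10, maximum = 21
Loop ends.

Final answer: 21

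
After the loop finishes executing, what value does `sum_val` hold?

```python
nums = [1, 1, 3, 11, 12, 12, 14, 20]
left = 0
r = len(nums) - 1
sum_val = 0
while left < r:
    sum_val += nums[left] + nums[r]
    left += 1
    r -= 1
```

Let's trace through this code step by step.

Initialize: nums = [1, 1, 3, 11, 12, 12, 14, 20]
Initialize: left = 0
Initialize: r = 7
Initialize: sum_val = 0
Entering loop: while left < r:
After iteration 1: left = 1, r = 6, sum_val = 21
After iteration 2: left = 2, r = 5, sum_val = 36
After iteration 3: left = 3, r = 4, sum_val = 51
After iteration 4: left = 4, r = 3, sum_val = 74
Loop ends.

Final answer: 74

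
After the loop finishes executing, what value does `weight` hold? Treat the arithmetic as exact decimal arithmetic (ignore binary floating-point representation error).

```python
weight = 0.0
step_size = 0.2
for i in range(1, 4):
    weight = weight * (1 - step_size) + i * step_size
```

Let's trace through this code step by step.

Initialize: weight = 0.0
Initialize: step_size = 0.2
Entering loop: for i in range(1, 4):
After iteration 1: i = 1, weight = 0.2
After iteration 2: i = 2, weight = 0.56
After iteration 3: i = 3, weight = 1.048
Loop ends.

Final answer: 1.048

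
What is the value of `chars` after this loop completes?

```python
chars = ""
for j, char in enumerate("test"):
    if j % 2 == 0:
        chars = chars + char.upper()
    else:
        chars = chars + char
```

Let's trace through this code step by step.

Initialize: chars = ''
Entering loop: for j, char in enumerate("test"):
After iteration 1: j = 0, char = 't', chars = 'T'
After iteration 2: j = 1, char = 'e', chars = 'Te'
After iteration 3: j = 2, char = 's', chars = 'TeS'
After iteration 4: j = 3, char = 't', chars = 'TeSt'
Loop ends.

Final answer: 'TeSt'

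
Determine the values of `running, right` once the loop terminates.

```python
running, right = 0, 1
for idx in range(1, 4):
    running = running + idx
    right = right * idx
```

Let's trace through this code step by step.

Initialize: running = 0
Initialize: right = 1
Entering loop: for idx in range(1, 4):
After iteration 1: idx = 1, running = 1, right = 1
After iteration 2: idx = 2, running = 3, right = 2
After iteration 3: idx = 3, running = 6, right = 6
Loop ends.

Final answer: 6, 6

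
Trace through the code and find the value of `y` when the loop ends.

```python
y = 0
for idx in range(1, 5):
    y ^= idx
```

Let's trace through this code step by step.

Initialize: y = 0
Entering loop: for idx in range(1, 5):
After iteration 1: idx = 1, y = 1
After iteration 2: idx = 2, y = 3
After iteration 3: idx = 3, y = 0
After iteration 4: idx = 4, y = 4
Loop ends.

Final answer: 4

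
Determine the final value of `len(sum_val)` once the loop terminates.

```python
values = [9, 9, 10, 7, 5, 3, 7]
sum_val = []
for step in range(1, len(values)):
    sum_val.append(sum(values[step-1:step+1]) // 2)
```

Let's trace through this code step by step.

Initialize: values = [9, 9, 10, 7, 5, 3, 7]
Initialize: sum_val = []
Entering loop: for step in range(1, len(values)):
After iteration 1: step = 1, sum_val = [9]
After iteration 2: step = 2, sum_val = [9, 9]
After iteration 3: step = 3, sum_val = [9, 9, 8]
After iteration 4: step = 4, sum_val = [9, 9, 8, 6]
After iteration 5: step = 5, sum_val = [9, 9, 8, 6, 4]
After iteration 6: step = 6, sum_val = [9, 9, 8, 6, 4, 5]
Loop ends.
len(sum_val) = 6

Final answer: 6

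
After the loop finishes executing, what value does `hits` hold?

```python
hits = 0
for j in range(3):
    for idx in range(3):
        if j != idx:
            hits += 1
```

Let's trace through this code step by step.

Initialize: hits = 0
Entering loop: for j in range(3):
After iteration 1: j = 0, hits = 2
After iteration 2: j = 1, hits = 4
After iteration 3: j = 2, hits = 6
Loop ends.

Final answer: 6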